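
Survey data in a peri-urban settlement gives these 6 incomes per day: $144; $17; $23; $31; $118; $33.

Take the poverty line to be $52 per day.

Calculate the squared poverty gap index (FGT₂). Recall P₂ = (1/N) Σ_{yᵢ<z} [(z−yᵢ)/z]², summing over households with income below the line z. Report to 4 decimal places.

Poor units: $17, $23, $31, $33 (q = 4 of N = 6).
Normalized shortfalls: (52−17)/52 = 0.6731; (52−23)/52 = 0.5577; (52−31)/52 = 0.4038; (52−33)/52 = 0.3654.
Squared: 0.4530; 0.3110; 0.1631; 0.1335.
Sum = 1.060651; P₂ = 1.060651 / 6 = 0.1768.

0.1768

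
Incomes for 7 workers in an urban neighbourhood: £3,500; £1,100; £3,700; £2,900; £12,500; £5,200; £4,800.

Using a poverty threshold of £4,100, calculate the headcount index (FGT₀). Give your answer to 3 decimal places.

4 of the 7 workers have income below £4,100.
H = 4/7 = 0.571.

0.571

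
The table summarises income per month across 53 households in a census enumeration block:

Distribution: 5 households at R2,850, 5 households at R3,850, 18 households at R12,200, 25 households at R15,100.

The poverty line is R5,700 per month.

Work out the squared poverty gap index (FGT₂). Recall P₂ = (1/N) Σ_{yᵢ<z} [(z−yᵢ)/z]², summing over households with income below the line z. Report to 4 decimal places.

Below z: 5×R2,850, 5×R3,850 (q = 10 of N = 53).
Relative gaps: (5700−2850)/5700 = 0.5000 (×5); (5700−3850)/5700 = 0.3246 (×5).
Squared: 0.2500 (×5); 0.1053 (×5).
Sum = 1.776701; P₂ = 1.776701 / 53 = 0.0335.

0.0335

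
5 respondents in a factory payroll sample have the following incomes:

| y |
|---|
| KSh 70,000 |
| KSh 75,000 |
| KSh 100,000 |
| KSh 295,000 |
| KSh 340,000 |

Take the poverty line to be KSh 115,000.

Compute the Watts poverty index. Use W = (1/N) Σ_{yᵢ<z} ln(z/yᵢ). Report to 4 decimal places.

Incomes under z: KSh 70,000, KSh 75,000, KSh 100,000 (q = 3 of N = 5).
Log shortfalls: ln(115000/70000) = 0.4964; ln(115000/75000) = 0.4274; ln(115000/100000) = 0.1398.
W = 1.063643 / 5 = 0.2127.

0.2127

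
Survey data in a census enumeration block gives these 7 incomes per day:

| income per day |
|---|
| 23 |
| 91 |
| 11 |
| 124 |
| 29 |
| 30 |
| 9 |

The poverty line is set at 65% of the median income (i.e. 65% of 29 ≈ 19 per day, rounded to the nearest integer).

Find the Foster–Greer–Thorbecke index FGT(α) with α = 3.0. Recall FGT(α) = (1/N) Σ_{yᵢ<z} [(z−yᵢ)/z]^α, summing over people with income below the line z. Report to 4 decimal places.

0.0315

Below the line: 9, 11 (q = 2 of N = 7).
Normalized shortfalls: (19−9)/19 = 0.5263; (19−11)/19 = 0.4211.
Raised to α = 3.0: 0.14579; 0.07465.
Sum = 0.220440; FGT(3.0) = 0.220440 / 7 = 0.0315.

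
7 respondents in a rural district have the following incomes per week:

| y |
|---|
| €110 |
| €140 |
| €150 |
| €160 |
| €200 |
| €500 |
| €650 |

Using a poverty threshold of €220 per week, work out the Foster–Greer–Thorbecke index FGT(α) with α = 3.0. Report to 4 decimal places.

Below z: €110, €140, €150, €160, €200 (q = 5 of N = 7).
Normalized shortfalls: (220−110)/220 = 0.5000; (220−140)/220 = 0.3636; (220−150)/220 = 0.3182; (220−160)/220 = 0.2727; (220−200)/220 = 0.0909.
Raised to α = 3.0: 0.12500; 0.04808; 0.03221; 0.02029; 0.00075.
Sum = 0.226334; FGT(3.0) = 0.226334 / 7 = 0.0323.

0.0323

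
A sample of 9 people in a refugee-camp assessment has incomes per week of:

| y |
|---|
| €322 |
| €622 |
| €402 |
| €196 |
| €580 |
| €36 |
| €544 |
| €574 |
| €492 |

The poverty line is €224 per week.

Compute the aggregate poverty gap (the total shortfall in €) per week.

Incomes under z: €36, €196 (q = 2 of N = 9).
Individual gaps: 224−36 = 188; 224−196 = 28.
Aggregate gap = €216.

€216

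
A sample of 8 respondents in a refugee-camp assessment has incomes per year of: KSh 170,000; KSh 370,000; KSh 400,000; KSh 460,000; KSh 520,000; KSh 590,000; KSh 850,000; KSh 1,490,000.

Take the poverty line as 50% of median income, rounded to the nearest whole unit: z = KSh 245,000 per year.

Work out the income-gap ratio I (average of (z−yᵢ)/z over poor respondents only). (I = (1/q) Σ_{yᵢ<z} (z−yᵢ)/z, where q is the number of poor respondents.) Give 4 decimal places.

0.3061

Incomes under z: KSh 170,000 (q = 1 of N = 8).
Shortfall ratios (z−y)/z: 0.3061; sum = 0.306122.
The income-gap ratio divides by q (the poor only): 0.306122 / 1 = 0.3061.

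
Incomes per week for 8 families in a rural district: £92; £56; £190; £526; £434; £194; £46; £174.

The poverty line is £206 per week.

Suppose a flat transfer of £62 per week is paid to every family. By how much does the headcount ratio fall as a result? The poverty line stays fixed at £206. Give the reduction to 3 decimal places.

0.375

Before: below the line — £46, £56, £92, £174, £190, £194; headcount ratio = 0.75000.
After the £62 transfer: below the line — £108, £118, £154; headcount ratio = 0.37500.
Reduction = 0.75000 − 0.37500 = 0.375.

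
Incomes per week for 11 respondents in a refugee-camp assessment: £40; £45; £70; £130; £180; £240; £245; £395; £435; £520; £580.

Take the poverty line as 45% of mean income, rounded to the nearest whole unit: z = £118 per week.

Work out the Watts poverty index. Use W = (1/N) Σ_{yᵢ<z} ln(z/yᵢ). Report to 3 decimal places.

0.233

Poor units: £40, £45, £70 (q = 3 of N = 11).
Log shortfalls: ln(118/40) = 1.0818; ln(118/45) = 0.9640; ln(118/70) = 0.5222.
W = 2.568017 / 11 = 0.233.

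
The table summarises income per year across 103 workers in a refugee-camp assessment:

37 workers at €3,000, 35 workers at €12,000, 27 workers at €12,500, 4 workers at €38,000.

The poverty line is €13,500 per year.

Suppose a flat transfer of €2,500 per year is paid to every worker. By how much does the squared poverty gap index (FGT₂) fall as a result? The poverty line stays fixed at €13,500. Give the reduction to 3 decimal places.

Before: below the line — 37×€3,000, 35×€12,000, 27×€12,500; squared poverty gap index (FGT₂) = 0.22294.
After the €2,500 transfer: below the line — 37×€5,500; squared poverty gap index (FGT₂) = 0.12615.
Reduction = 0.22294 − 0.12615 = 0.097.

0.097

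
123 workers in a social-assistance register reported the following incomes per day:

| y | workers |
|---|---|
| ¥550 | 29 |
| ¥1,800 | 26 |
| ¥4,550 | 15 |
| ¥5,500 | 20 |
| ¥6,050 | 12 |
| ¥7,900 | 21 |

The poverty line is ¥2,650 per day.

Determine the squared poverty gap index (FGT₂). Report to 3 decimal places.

Incomes under z: 29×¥550, 26×¥1,800 (q = 55 of N = 123).
Relative gaps: (2650−550)/2650 = 0.7925 (×29); (2650−1800)/2650 = 0.3208 (×26).
Squared: 0.6280 (×29); 0.1029 (×26).
Sum = 20.886436; P₂ = 20.886436 / 123 = 0.170.

0.170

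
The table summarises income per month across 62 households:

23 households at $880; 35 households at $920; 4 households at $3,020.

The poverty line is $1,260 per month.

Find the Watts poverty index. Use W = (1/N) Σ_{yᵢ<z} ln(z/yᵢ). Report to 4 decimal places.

0.3107

Below z: 23×$880, 35×$920 (q = 58 of N = 62).
Log shortfalls: ln(1260/880) = 0.3589 (×23); ln(1260/920) = 0.3145 (×35).
W = 19.263004 / 62 = 0.3107.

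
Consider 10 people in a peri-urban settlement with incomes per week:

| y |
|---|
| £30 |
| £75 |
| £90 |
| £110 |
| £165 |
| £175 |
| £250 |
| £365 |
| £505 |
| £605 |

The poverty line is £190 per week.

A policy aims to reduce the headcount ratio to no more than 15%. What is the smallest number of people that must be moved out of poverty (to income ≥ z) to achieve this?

6 of the 10 people are poor, so H = 6/10 = 0.600.
A headcount ratio of at most 15% allows at most ⌊0.15 × 10⌋ = 1 poor people.
So at least 6 − 1 = 5 must be lifted.

5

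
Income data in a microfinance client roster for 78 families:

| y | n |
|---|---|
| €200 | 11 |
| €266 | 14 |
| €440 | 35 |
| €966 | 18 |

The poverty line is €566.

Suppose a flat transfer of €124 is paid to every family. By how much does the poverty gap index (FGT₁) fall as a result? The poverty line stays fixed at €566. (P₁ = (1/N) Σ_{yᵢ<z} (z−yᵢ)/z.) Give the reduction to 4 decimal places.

0.1685

Before: below the line — 11×€200, 14×€266, 35×€440; poverty gap index (FGT₁) = 0.286219.
After the €124 transfer: below the line — 11×€324, 14×€390, 35×€564; poverty gap index (FGT₁) = 0.117695.
Reduction = 0.286219 − 0.117695 = 0.1685.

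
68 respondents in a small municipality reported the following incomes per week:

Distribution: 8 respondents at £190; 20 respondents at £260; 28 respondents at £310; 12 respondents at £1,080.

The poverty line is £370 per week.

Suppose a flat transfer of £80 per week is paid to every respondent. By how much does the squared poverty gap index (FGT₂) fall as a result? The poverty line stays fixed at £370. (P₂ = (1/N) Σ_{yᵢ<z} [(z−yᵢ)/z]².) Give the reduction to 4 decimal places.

0.0541

Before: below the line — 8×£190, 20×£260, 28×£310; squared poverty gap index (FGT₂) = 0.064667.
After the £80 transfer: below the line — 8×£270, 20×£340; squared poverty gap index (FGT₂) = 0.010527.
Reduction = 0.064667 − 0.010527 = 0.0541.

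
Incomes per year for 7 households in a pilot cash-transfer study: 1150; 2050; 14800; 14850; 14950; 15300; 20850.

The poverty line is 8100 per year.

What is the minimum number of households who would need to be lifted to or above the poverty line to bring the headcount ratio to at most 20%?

1

2 of the 7 households are poor, so H = 2/7 = 0.286.
A headcount ratio of at most 20% allows at most ⌊0.20 × 7⌋ = 1 poor households.
So at least 2 − 1 = 1 must be lifted.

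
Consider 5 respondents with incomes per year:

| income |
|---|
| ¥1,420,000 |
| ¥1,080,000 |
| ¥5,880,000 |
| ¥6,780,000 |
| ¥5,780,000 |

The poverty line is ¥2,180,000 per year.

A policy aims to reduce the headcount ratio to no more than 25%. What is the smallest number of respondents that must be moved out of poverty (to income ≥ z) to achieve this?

Currently q = 2 of N = 5 are below the line (H = 0.400).
A headcount ratio of at most 25% allows at most ⌊0.25 × 5⌋ = 1 poor respondents.
So at least 2 − 1 = 1 must be lifted.

1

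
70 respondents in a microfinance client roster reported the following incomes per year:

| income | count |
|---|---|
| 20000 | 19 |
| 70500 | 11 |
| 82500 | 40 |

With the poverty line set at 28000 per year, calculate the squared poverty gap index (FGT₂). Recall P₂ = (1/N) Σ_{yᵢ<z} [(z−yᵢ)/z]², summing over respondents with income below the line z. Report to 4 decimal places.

0.0222

Below z: 19×20000 (q = 19 of N = 70).
Shortfall ratios: (28000−20000)/28000 = 0.2857 (×19).
Squared: 0.0816 (×19).
Sum = 1.551020; P₂ = 1.551020 / 70 = 0.0222.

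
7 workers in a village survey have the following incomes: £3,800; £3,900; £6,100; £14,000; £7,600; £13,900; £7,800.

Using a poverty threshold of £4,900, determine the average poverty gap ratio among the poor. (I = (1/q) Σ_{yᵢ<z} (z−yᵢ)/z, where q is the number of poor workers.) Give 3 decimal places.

Below the line: £3,800, £3,900 (q = 2 of N = 7).
Relative gaps: 0.2245, 0.2041; sum = 0.428571.
The income-gap ratio divides by q (the poor only): 0.428571 / 2 = 0.214.

0.214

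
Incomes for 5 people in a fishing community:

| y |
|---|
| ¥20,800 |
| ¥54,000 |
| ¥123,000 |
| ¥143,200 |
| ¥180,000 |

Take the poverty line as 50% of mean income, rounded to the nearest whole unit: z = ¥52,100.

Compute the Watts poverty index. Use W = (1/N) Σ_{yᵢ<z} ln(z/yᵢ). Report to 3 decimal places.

Below the line: ¥20,800 (q = 1 of N = 5).
ln(z/y) terms: ln(52100/20800) = 0.9182.
W = 0.918212 / 5 = 0.184.

0.184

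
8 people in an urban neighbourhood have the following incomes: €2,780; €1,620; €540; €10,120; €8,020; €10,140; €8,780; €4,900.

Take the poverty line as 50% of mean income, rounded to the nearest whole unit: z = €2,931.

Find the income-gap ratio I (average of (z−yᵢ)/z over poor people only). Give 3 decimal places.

Below z: €540, €1,620, €2,780 (q = 3 of N = 8).
Shortfall ratios (z−y)/z: 0.8158, 0.4473, 0.0515; sum = 1.314568.
I averages over the q = 3 poor units only: 1.314568 / 3 = 0.438.

0.438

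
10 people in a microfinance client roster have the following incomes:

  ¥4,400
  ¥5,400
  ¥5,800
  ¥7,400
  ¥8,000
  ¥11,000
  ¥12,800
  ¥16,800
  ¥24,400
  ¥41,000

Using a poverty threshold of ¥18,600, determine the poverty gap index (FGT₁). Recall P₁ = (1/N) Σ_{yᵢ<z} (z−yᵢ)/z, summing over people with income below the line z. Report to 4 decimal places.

0.4151

Poor units: ¥4,400, ¥5,400, ¥5,800, ¥7,400, ¥8,000, ¥11,000, ¥12,800, ¥16,800 (q = 8 of N = 10).
Gap ratios (z−y)/z: (18600−4400)/18600 = 0.7634; (18600−5400)/18600 = 0.7097; (18600−5800)/18600 = 0.6882; (18600−7400)/18600 = 0.6022; (18600−8000)/18600 = 0.5699; (18600−11000)/18600 = 0.4086; (18600−12800)/18600 = 0.3118; (18600−16800)/18600 = 0.0968.
Sum of shortfalls = 4.150538; P₁ averages over all N: 4.150538 / 10 = 0.4151.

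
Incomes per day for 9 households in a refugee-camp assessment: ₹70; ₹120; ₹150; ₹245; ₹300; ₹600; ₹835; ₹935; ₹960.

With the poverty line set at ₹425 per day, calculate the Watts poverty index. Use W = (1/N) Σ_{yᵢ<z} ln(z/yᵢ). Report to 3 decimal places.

Poor units: ₹70, ₹120, ₹150, ₹245, ₹300 (q = 5 of N = 9).
Log shortfalls: ln(425/70) = 1.8036; ln(425/120) = 1.2646; ln(425/150) = 1.0415; ln(425/245) = 0.5508; ln(425/300) = 0.3483.
W = 5.008783 / 9 = 0.557.

0.557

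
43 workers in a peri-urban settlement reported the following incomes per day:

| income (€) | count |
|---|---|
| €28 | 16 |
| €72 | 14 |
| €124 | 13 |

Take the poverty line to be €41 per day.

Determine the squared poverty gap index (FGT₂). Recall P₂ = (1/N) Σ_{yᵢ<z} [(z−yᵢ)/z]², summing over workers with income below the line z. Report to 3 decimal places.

Poor units: 16×€28 (q = 16 of N = 43).
Relative gaps: (41−28)/41 = 0.3171 (×16).
Squared: 0.1005 (×16).
Sum = 1.608566; P₂ = 1.608566 / 43 = 0.037.

0.037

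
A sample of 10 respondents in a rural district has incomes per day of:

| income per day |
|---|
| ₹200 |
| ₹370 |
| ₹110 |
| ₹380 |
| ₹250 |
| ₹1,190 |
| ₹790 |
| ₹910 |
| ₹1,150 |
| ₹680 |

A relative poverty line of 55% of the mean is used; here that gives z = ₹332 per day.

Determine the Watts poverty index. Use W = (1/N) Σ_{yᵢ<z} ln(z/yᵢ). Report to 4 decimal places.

0.1895

Below the line: ₹110, ₹200, ₹250 (q = 3 of N = 10).
Log shortfalls: ln(332/110) = 1.1047; ln(332/200) = 0.5068; ln(332/250) = 0.2837.
W = 1.895146 / 10 = 0.1895.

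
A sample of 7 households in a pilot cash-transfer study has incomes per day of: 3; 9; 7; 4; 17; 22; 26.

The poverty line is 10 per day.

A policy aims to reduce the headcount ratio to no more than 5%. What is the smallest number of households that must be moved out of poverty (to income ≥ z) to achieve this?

4 of the 7 households are poor, so H = 4/7 = 0.571.
A headcount ratio of at most 5% allows at most ⌊0.05 × 7⌋ = 0 poor households.
So at least 4 − 0 = 4 must be lifted.

4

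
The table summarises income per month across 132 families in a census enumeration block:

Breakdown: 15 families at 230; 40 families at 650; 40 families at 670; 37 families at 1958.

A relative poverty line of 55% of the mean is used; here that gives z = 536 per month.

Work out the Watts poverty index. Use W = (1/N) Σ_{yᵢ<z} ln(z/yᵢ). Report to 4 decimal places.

Poor units: 15×230 (q = 15 of N = 132).
Log gaps: ln(536/230) = 0.8461 (×15).
W = 12.690823 / 132 = 0.0961.

0.0961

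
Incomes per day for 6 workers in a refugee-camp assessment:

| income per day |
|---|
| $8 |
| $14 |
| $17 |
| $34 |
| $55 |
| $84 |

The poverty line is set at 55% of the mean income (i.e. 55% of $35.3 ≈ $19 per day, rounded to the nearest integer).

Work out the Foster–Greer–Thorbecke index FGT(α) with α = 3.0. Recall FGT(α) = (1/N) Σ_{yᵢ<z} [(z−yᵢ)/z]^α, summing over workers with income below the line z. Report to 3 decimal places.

Poor units: $8, $14, $17 (q = 3 of N = 6).
Shortfall ratios: (19−8)/19 = 0.5789; (19−14)/19 = 0.2632; (19−17)/19 = 0.1053.
Raised to α = 3.0: 0.19405; 0.01822; 0.00117.
Sum = 0.213442; FGT(3.0) = 0.213442 / 6 = 0.036.

0.036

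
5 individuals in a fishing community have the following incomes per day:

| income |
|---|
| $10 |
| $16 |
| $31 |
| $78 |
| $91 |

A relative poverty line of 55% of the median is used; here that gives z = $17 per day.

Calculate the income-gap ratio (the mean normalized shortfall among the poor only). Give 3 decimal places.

Below z: $10, $16 (q = 2 of N = 5).
Relative gaps: 0.4118, 0.0588; sum = 0.470588.
I averages over the q = 2 poor units only: 0.470588 / 2 = 0.235.

0.235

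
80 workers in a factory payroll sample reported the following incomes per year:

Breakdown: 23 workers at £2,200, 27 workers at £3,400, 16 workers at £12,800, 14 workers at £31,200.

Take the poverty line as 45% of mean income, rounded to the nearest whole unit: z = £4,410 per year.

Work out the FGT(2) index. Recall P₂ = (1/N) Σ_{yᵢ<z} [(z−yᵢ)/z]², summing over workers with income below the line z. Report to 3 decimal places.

Below z: 23×£2,200, 27×£3,400 (q = 50 of N = 80).
Shortfall ratios: (4410−2200)/4410 = 0.5011 (×23); (4410−3400)/4410 = 0.2290 (×27).
Squared: 0.2511 (×23); 0.0525 (×27).
Sum = 7.192322; P₂ = 7.192322 / 80 = 0.090.

0.090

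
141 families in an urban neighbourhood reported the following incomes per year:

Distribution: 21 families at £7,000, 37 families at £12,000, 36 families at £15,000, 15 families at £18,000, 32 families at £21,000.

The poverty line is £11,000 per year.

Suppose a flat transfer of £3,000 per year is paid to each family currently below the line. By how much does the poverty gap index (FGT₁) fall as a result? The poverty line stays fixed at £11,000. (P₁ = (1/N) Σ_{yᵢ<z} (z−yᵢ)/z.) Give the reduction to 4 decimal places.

Before: below the line — 21×£7,000; poverty gap index (FGT₁) = 0.054159.
After the £3,000 transfer: below the line — 21×£10,000; poverty gap index (FGT₁) = 0.013540.
Reduction = 0.054159 − 0.013540 = 0.0406.

0.0406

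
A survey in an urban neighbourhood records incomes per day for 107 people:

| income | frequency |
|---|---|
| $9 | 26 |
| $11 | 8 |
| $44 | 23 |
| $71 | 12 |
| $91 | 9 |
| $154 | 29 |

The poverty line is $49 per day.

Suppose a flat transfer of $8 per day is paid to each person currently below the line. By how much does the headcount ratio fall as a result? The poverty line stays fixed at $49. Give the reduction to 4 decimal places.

0.2150

Before: below the line — 26×$9, 8×$11, 23×$44; headcount ratio = 0.532710.
After the $8 transfer: below the line — 26×$17, 8×$19; headcount ratio = 0.317757.
Reduction = 0.532710 − 0.317757 = 0.2150.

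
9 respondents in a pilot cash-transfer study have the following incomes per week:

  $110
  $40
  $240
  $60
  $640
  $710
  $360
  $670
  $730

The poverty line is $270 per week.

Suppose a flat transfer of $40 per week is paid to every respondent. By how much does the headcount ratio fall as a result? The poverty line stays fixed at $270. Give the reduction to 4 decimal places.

Before: below the line — $40, $60, $110, $240; headcount ratio = 0.444444.
After the $40 transfer: below the line — $80, $100, $150; headcount ratio = 0.333333.
Reduction = 0.444444 − 0.333333 = 0.1111.

0.1111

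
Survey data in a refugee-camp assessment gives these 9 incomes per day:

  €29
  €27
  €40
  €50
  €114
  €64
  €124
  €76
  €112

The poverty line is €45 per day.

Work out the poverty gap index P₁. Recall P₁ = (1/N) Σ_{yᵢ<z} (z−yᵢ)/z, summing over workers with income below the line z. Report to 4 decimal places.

0.0963

Incomes under z: €27, €29, €40 (q = 3 of N = 9).
Gap ratios (z−y)/z: (45−27)/45 = 0.4000; (45−29)/45 = 0.3556; (45−40)/45 = 0.1111.
Σ = 0.866667. Dividing by the full population N = 9 gives P₁ = 0.0963.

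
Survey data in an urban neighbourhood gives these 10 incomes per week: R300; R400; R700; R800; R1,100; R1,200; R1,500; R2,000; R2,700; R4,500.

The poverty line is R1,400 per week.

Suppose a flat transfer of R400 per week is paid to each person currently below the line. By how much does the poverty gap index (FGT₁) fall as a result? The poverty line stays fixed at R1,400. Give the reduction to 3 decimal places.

Before: below the line — R300, R400, R700, R800, R1,100, R1,200; poverty gap index (FGT₁) = 0.27857.
After the R400 transfer: below the line — R700, R800, R1,100, R1,200; poverty gap index (FGT₁) = 0.12857.
Reduction = 0.27857 − 0.12857 = 0.150.

0.150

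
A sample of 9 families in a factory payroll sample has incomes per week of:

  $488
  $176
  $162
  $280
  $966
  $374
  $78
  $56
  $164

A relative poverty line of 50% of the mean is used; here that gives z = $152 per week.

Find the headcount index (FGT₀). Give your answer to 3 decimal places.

0.222

2 of the 9 families have income below $152.
H = 2/9 = 0.222.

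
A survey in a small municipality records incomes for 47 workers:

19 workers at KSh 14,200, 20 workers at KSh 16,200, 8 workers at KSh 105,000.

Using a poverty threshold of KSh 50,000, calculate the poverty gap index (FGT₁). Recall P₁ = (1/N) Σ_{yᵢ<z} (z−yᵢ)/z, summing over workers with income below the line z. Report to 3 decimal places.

0.577

Poor units: 19×KSh 14,200, 20×KSh 16,200 (q = 39 of N = 47).
Shortfall ratios: (50000−14200)/50000 = 0.7160 (×19); (50000−16200)/50000 = 0.6760 (×20).
Sum of shortfalls = 27.124000; P₁ averages over all N: 27.124000 / 47 = 0.577.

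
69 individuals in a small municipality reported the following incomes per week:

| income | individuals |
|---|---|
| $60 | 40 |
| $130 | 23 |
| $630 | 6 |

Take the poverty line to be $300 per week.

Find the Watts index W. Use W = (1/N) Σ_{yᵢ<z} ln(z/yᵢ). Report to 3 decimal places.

1.212

Incomes under z: 40×$60, 23×$130 (q = 63 of N = 69).
ln(z/y) terms: ln(300/60) = 1.6094 (×40); ln(300/130) = 0.8362 (×23).
W = 83.611221 / 69 = 1.212.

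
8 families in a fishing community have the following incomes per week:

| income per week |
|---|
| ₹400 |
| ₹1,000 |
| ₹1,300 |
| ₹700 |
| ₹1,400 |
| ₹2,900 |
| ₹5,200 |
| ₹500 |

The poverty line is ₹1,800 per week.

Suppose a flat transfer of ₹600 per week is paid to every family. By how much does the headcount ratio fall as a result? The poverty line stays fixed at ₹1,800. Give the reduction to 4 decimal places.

0.2500

Before: below the line — ₹400, ₹500, ₹700, ₹1,000, ₹1,300, ₹1,400; headcount ratio = 0.750000.
After the ₹600 transfer: below the line — ₹1,000, ₹1,100, ₹1,300, ₹1,600; headcount ratio = 0.500000.
Reduction = 0.750000 − 0.500000 = 0.2500.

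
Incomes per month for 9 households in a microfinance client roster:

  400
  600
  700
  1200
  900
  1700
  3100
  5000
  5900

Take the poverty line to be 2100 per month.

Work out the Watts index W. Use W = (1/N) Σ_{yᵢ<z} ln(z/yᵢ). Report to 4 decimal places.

Poor units: 400, 600, 700, 900, 1200, 1700 (q = 6 of N = 9).
Log gaps: ln(2100/400) = 1.6582; ln(2100/600) = 1.2528; ln(2100/700) = 1.0986; ln(2100/900) = 0.8473; ln(2100/1200) = 0.5596; ln(2100/1700) = 0.2113.
W = 5.627826 / 9 = 0.6253.

0.6253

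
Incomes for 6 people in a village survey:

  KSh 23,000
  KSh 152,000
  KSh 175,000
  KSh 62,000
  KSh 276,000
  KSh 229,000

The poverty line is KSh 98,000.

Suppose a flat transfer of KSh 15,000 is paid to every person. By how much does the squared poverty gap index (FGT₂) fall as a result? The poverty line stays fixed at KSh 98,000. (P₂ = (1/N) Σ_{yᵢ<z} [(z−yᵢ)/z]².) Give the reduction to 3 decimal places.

0.050

Before: below the line — KSh 23,000, KSh 62,000; squared poverty gap index (FGT₂) = 0.12011.
After the KSh 15,000 transfer: below the line — KSh 38,000, KSh 77,000; squared poverty gap index (FGT₂) = 0.07013.
Reduction = 0.12011 − 0.07013 = 0.050.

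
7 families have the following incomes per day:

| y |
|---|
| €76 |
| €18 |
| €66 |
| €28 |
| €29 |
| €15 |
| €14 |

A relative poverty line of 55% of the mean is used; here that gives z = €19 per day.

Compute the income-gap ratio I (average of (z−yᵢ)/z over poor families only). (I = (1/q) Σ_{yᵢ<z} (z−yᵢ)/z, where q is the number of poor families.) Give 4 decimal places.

0.1754

Poor units: €14, €15, €18 (q = 3 of N = 7).
Shortfall ratios (z−y)/z: 0.2632, 0.2105, 0.0526; sum = 0.526316.
The income-gap ratio divides by q (the poor only): 0.526316 / 3 = 0.1754.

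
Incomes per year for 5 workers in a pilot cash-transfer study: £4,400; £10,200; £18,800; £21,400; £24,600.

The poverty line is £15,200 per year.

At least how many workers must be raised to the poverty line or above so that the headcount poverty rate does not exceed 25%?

1

2 of the 5 workers are poor, so H = 2/5 = 0.400.
A headcount ratio of at most 25% allows at most ⌊0.25 × 5⌋ = 1 poor workers.
So at least 2 − 1 = 1 must be lifted.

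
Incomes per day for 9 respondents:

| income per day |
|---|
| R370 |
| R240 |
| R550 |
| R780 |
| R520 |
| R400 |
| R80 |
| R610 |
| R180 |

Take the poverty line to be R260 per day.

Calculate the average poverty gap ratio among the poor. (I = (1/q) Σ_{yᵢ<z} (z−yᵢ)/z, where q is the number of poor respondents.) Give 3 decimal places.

0.359

Poor units: R80, R180, R240 (q = 3 of N = 9).
Relative gaps: 0.6923, 0.3077, 0.0769; sum = 1.076923.
I averages over the q = 3 poor units only: 1.076923 / 3 = 0.359.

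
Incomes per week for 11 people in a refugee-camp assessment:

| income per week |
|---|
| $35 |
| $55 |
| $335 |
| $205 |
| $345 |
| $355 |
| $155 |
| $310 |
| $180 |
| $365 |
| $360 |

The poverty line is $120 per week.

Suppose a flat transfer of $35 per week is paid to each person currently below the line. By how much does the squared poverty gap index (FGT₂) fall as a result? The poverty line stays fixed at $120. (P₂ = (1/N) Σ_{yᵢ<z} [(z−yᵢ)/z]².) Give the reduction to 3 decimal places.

Before: below the line — $35, $55; squared poverty gap index (FGT₂) = 0.07229.
After the $35 transfer: below the line — $70, $90; squared poverty gap index (FGT₂) = 0.02146.
Reduction = 0.07229 − 0.02146 = 0.051.

0.051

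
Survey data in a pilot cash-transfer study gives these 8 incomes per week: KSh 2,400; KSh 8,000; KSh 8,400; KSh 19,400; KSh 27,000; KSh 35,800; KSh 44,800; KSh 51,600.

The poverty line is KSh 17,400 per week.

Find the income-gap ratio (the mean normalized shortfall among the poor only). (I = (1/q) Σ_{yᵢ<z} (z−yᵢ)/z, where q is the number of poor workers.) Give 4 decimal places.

0.6398

Poor units: KSh 2,400, KSh 8,000, KSh 8,400 (q = 3 of N = 8).
Shortfall ratios (z−y)/z: 0.8621, 0.5402, 0.5172; sum = 1.919540.
The income-gap ratio divides by q (the poor only): 1.919540 / 3 = 0.6398.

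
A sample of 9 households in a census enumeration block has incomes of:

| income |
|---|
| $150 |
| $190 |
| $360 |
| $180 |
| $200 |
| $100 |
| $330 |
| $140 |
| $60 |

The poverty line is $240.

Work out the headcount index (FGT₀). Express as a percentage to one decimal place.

7 of the 9 households have income below $240.
H = 7/9 = 77.8%.

77.8%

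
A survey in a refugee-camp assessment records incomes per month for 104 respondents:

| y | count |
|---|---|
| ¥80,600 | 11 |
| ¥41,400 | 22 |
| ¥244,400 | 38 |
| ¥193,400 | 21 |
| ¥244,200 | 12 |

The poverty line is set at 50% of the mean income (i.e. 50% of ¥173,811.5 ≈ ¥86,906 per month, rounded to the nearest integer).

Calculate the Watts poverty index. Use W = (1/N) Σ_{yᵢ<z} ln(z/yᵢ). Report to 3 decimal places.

0.165

Below the line: 22×¥41,400, 11×¥80,600 (q = 33 of N = 104).
Log gaps: ln(86906/41400) = 0.7415 (×22); ln(86906/80600) = 0.0753 (×11).
W = 17.142629 / 104 = 0.165.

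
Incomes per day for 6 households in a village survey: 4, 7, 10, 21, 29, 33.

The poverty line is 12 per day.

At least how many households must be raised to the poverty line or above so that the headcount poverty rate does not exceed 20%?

2

3 of the 6 households are poor, so H = 3/6 = 0.500.
A headcount ratio of at most 20% allows at most ⌊0.20 × 6⌋ = 1 poor households.
So at least 3 − 1 = 2 must be lifted.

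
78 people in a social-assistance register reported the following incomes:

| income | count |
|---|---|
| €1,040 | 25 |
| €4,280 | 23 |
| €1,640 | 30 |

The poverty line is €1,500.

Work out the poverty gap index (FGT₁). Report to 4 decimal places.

0.0983

Below z: 25×€1,040 (q = 25 of N = 78).
Shortfall ratios: (1500−1040)/1500 = 0.3067 (×25).
Σ = 7.666667. Dividing by the full population N = 78 gives P₁ = 0.0983.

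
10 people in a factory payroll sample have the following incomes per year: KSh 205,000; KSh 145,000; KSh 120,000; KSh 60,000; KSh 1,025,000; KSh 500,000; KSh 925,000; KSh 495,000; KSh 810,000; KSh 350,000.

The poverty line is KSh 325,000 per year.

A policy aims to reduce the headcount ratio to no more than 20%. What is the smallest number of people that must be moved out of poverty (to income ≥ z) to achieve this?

4 of the 10 people are poor, so H = 4/10 = 0.400.
A headcount ratio of at most 20% allows at most ⌊0.20 × 10⌋ = 2 poor people.
So at least 4 − 2 = 2 must be lifted.

2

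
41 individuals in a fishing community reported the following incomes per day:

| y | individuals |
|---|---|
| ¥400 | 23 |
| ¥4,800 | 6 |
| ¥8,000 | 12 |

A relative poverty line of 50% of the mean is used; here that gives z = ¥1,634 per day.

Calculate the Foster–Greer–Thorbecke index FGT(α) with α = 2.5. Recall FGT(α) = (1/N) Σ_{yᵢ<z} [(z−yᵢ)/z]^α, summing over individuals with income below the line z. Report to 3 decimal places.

Below the line: 23×¥400 (q = 23 of N = 41).
Shortfall ratios: (1634−400)/1634 = 0.7552 (×23).
Raised to α = 2.5: 0.49563 (×23).
Sum = 11.399495; FGT(2.5) = 11.399495 / 41 = 0.278.

0.278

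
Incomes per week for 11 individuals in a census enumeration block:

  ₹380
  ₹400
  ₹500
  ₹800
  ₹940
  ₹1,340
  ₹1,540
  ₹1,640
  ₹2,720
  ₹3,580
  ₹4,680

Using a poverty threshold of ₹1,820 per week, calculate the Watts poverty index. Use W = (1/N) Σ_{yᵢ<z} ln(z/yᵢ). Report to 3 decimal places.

0.585

Poor units: ₹380, ₹400, ₹500, ₹800, ₹940, ₹1,340, ₹1,540, ₹1,640 (q = 8 of N = 11).
Log gaps: ln(1820/380) = 1.5664; ln(1820/400) = 1.5151; ln(1820/500) = 1.2920; ln(1820/800) = 0.8220; ln(1820/940) = 0.6607; ln(1820/1340) = 0.3062; ln(1820/1540) = 0.1671; ln(1820/1640) = 0.1041.
W = 6.433585 / 11 = 0.585.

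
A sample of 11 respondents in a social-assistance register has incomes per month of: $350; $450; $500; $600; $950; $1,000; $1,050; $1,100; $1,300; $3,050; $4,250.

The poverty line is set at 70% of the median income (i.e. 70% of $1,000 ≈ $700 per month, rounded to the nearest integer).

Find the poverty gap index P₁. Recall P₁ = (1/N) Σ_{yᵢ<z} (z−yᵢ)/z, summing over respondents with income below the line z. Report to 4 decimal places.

Below the line: $350, $450, $500, $600 (q = 4 of N = 11).
Shortfall ratios: (700−350)/700 = 0.5000; (700−450)/700 = 0.3571; (700−500)/700 = 0.2857; (700−600)/700 = 0.1429.
Sum of shortfalls = 1.285714; P₁ averages over all N: 1.285714 / 11 = 0.1169.

0.1169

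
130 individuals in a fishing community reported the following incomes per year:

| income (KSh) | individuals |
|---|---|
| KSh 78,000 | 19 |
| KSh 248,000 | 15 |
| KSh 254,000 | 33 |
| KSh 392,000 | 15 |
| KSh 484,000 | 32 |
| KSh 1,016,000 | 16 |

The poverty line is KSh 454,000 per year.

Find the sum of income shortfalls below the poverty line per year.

KSh 17,764,000

Below z: 19×KSh 78,000, 15×KSh 248,000, 33×KSh 254,000, 15×KSh 392,000 (q = 82 of N = 130).
Individual gaps: 19×(454000−78000) = 7144000; 15×(454000−248000) = 3090000; 33×(454000−254000) = 6600000; 15×(454000−392000) = 930000.
Aggregate gap = KSh 17,764,000.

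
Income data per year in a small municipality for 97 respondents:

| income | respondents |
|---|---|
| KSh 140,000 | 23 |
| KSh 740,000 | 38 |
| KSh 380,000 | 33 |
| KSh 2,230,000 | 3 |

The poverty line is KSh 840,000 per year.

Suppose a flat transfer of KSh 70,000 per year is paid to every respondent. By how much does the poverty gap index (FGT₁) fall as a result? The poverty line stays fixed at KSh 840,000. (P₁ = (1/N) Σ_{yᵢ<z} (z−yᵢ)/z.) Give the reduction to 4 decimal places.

0.0808

Before: below the line — 23×KSh 140,000, 33×KSh 380,000, 38×KSh 740,000; poverty gap index (FGT₁) = 0.430535.
After the KSh 70,000 transfer: below the line — 23×KSh 210,000, 33×KSh 450,000, 38×KSh 810,000; poverty gap index (FGT₁) = 0.349779.
Reduction = 0.430535 − 0.349779 = 0.0808.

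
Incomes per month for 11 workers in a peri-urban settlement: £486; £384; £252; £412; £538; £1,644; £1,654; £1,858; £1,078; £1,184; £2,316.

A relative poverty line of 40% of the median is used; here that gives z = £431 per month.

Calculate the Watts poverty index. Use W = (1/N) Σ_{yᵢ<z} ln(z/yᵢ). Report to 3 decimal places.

Incomes under z: £252, £384, £412 (q = 3 of N = 11).
Log gaps: ln(431/252) = 0.5367; ln(431/384) = 0.1155; ln(431/412) = 0.0451.
W = 0.697229 / 11 = 0.063.

0.063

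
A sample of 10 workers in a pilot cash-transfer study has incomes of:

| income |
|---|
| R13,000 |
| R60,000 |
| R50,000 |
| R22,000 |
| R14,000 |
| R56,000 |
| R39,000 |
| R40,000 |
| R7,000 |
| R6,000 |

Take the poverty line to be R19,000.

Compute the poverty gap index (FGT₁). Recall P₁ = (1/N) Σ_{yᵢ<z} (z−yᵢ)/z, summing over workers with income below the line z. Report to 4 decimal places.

Below z: R6,000, R7,000, R13,000, R14,000 (q = 4 of N = 10).
Relative gaps: (19000−6000)/19000 = 0.6842; (19000−7000)/19000 = 0.6316; (19000−13000)/19000 = 0.3158; (19000−14000)/19000 = 0.2632.
Σ = 1.894737. Dividing by the full population N = 10 gives P₁ = 0.1895.

0.1895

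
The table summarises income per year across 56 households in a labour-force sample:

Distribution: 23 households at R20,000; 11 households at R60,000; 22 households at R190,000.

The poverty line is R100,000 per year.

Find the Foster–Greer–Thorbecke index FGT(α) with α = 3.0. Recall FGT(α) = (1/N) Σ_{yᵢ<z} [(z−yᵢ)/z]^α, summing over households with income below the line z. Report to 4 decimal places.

0.2229

Below z: 23×R20,000, 11×R60,000 (q = 34 of N = 56).
Normalized shortfalls: (100000−20000)/100000 = 0.8000 (×23); (100000−60000)/100000 = 0.4000 (×11).
Raised to α = 3.0: 0.51200 (×23); 0.06400 (×11).
Sum = 12.480000; FGT(3.0) = 12.480000 / 56 = 0.2229.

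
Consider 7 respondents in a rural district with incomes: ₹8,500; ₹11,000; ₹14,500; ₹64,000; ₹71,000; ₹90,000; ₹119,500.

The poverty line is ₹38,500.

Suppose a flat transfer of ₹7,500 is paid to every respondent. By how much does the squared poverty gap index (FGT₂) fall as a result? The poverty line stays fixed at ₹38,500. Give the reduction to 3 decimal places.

Before: below the line — ₹8,500, ₹11,000, ₹14,500; squared poverty gap index (FGT₂) = 0.21514.
After the ₹7,500 transfer: below the line — ₹16,000, ₹18,500, ₹22,000; squared poverty gap index (FGT₂) = 0.11358.
Reduction = 0.21514 − 0.11358 = 0.102.

0.102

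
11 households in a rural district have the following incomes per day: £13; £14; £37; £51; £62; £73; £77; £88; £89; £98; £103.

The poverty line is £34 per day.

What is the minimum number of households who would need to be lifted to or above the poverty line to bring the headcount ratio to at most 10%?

Currently q = 2 of N = 11 are below the line (H = 0.182).
A headcount ratio of at most 10% allows at most ⌊0.10 × 11⌋ = 1 poor households.
So at least 2 − 1 = 1 must be lifted.

1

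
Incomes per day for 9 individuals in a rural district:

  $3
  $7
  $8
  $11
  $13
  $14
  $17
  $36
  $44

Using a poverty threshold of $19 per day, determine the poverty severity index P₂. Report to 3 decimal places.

Incomes under z: $3, $7, $8, $11, $13, $14, $17 (q = 7 of N = 9).
Relative gaps: (19−3)/19 = 0.8421; (19−7)/19 = 0.6316; (19−8)/19 = 0.5789; (19−11)/19 = 0.4211; (19−13)/19 = 0.3158; (19−14)/19 = 0.2632; (19−17)/19 = 0.1053.
Squared: 0.7091; 0.3989; 0.3352; 0.1773; 0.0997; 0.0693; 0.0111.
Sum = 1.800554; P₂ = 1.800554 / 9 = 0.200.

0.200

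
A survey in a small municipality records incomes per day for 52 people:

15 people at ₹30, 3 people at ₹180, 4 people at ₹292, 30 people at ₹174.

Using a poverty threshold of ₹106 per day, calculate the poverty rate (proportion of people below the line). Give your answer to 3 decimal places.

15 of the 52 people have income below ₹106.
H = 15/52 = 0.288.

0.288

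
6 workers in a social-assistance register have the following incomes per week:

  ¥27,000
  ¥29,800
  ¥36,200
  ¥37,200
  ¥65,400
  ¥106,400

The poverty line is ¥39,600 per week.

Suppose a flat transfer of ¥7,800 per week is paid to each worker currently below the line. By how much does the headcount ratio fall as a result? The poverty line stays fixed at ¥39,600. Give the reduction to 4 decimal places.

0.3333

Before: below the line — ¥27,000, ¥29,800, ¥36,200, ¥37,200; headcount ratio = 0.666667.
After the ¥7,800 transfer: below the line — ¥34,800, ¥37,600; headcount ratio = 0.333333.
Reduction = 0.666667 − 0.333333 = 0.3333.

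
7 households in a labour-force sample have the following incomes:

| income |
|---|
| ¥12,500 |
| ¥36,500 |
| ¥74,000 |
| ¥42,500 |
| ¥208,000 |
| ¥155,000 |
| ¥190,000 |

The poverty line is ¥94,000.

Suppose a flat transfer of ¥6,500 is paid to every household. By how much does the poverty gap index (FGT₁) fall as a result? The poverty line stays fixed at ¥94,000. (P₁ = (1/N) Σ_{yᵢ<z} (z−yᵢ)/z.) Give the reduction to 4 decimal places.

Before: below the line — ¥12,500, ¥36,500, ¥42,500, ¥74,000; poverty gap index (FGT₁) = 0.319909.
After the ¥6,500 transfer: below the line — ¥19,000, ¥43,000, ¥49,000, ¥80,500; poverty gap index (FGT₁) = 0.280395.
Reduction = 0.319909 − 0.280395 = 0.0395.

0.0395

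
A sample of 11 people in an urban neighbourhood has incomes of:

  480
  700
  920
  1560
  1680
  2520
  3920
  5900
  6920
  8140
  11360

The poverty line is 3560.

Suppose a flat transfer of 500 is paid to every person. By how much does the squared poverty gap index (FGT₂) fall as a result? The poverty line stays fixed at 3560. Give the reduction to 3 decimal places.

Before: below the line — 480, 700, 920, 1560, 1680, 2520; squared poverty gap index (FGT₂) = 0.23852.
After the 500 transfer: below the line — 980, 1200, 1420, 2060, 2180, 3020; squared poverty gap index (FGT₂) = 0.15244.
Reduction = 0.23852 − 0.15244 = 0.086.

0.086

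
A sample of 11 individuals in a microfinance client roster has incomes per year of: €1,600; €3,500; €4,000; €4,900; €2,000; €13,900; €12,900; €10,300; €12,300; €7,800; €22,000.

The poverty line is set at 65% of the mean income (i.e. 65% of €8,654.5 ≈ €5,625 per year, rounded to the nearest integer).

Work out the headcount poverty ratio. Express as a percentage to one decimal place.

45.5%

5 of the 11 individuals have income below €5,625.
H = 5/11 = 45.5%.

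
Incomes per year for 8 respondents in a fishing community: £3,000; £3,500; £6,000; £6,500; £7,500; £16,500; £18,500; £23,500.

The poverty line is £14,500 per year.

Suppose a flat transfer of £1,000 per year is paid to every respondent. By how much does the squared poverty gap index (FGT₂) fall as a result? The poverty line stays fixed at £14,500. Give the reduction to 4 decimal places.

0.0517

Before: below the line — £3,000, £3,500, £6,000, £6,500, £7,500; squared poverty gap index (FGT₂) = 0.260702.
After the £1,000 transfer: below the line — £4,000, £4,500, £7,000, £7,500, £8,500; squared poverty gap index (FGT₂) = 0.208977.
Reduction = 0.260702 − 0.208977 = 0.0517.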